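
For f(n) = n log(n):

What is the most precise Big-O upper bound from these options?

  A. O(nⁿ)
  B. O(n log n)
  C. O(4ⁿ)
B

f(n) = n log(n) is O(n log n).
All listed options are valid Big-O bounds (upper bounds),
but O(n log n) is the tightest (smallest valid bound).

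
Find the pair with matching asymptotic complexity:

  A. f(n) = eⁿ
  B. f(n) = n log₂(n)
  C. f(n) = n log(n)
B and C

Examining each function:
  A. eⁿ is O(eⁿ)
  B. n log₂(n) is O(n log n)
  C. n log(n) is O(n log n)

Functions B and C both have the same complexity class.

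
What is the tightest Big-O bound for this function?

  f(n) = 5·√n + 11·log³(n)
O(√n)

The dominant term in 5·√n + 11·log³(n) is 5·√n, which is Θ(√n).
Lower-order terms (11·log³(n)) are asymptotically negligible.
Constants are absorbed, so the tightest bound is O(√n).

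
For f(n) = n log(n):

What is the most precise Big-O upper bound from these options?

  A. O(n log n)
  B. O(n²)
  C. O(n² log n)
A

f(n) = n log(n) is O(n log n).
All listed options are valid Big-O bounds (upper bounds),
but O(n log n) is the tightest (smallest valid bound).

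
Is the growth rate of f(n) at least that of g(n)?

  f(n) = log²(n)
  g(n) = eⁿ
False

f(n) = log²(n) is O(log² n), and g(n) = eⁿ is O(eⁿ).
Since O(log² n) grows slower than O(eⁿ), f(n) = Ω(g(n)) is false.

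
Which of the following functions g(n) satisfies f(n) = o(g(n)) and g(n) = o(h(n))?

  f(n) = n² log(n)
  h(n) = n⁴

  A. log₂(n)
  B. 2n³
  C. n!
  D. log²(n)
B

We need g(n) with n² log(n) = o(g(n)) and g(n) = o(n⁴), i.e. O(n² log n) ≺ g ≺ O(n⁴).
Check each option:
  A. log₂(n) — O(log n) does not grow strictly faster than f(n)
  B. 2n³ — O(n³) is strictly between O(n² log n) and O(n⁴) ✓
  C. n! — O(n!) does not grow strictly slower than h(n)
  D. log²(n) — O(log² n) does not grow strictly faster than f(n)

Only option B (2n³) lies strictly between.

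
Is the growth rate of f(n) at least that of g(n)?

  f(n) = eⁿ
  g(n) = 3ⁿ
False

f(n) = eⁿ is O(eⁿ), and g(n) = 3ⁿ is O(3ⁿ).
Since O(eⁿ) grows slower than O(3ⁿ), f(n) = Ω(g(n)) is false.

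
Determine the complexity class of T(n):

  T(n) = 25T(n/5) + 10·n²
Θ(n² log n)

Master Theorem: a = 25, b = 5, f(n) = 10·n².
Compute the critical exponent d = log₅(25) = 2.
Compare f(n) = Θ(n²) against n^d:
  k = 2 = d, so f(n) = Θ(n^d) — Case 2.
  Work is balanced across levels: T(n) = Θ(n^d log n) = Θ(n² log n).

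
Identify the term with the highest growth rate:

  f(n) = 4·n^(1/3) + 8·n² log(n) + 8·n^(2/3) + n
8·n² log(n)

Looking at each term:
  - 4·n^(1/3) is O(n^(1/3))
  - 8·n² log(n) is O(n² log n)
  - 8·n^(2/3) is O(n^(2/3))
  - n is O(n)

The term 8·n² log(n) (O(n² log n)) grows fastest and dominates all others.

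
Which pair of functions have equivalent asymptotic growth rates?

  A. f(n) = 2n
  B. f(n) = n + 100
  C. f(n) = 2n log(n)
A and B

Examining each function:
  A. 2n is O(n)
  B. n + 100 is O(n)
  C. 2n log(n) is O(n log n)

Functions A and B both have the same complexity class.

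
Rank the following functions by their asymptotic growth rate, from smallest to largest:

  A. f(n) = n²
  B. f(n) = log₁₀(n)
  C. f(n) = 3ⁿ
B < A < C

Comparing growth rates:
B = log₁₀(n) is O(log n)
A = n² is O(n²)
C = 3ⁿ is O(3ⁿ)

Therefore, the order from slowest to fastest is: B < A < C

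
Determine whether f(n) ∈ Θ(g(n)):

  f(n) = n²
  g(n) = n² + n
True

f(n) = n² and g(n) = n² + n are both O(n²).
Since they have the same asymptotic growth rate, f(n) = Θ(g(n)) is true.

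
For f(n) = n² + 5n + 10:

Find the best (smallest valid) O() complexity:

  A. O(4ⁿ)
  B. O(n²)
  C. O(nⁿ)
B

f(n) = n² + 5n + 10 is O(n²).
All listed options are valid Big-O bounds (upper bounds),
but O(n²) is the tightest (smallest valid bound).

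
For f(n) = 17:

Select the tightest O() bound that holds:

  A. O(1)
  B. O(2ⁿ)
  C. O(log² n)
A

f(n) = 17 is O(1).
All listed options are valid Big-O bounds (upper bounds),
but O(1) is the tightest (smallest valid bound).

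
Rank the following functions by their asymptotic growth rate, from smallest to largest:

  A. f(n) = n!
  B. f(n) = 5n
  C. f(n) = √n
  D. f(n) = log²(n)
D < C < B < A

Comparing growth rates:
D = log²(n) is O(log² n)
C = √n is O(√n)
B = 5n is O(n)
A = n! is O(n!)

Therefore, the order from slowest to fastest is: D < C < B < A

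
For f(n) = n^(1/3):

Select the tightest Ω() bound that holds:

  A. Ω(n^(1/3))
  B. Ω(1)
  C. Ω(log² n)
A

f(n) = n^(1/3) is Ω(n^(1/3)).
All listed options are valid Big-Ω bounds (lower bounds),
but Ω(n^(1/3)) is the tightest (largest valid bound).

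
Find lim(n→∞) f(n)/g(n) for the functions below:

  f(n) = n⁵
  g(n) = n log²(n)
∞

Since n⁵ (O(n⁵)) grows faster than n log²(n) (O(n log² n)),
the ratio f(n)/g(n) → ∞ as n → ∞.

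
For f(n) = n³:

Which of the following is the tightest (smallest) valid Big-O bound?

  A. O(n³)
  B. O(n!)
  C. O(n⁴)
A

f(n) = n³ is O(n³).
All listed options are valid Big-O bounds (upper bounds),
but O(n³) is the tightest (smallest valid bound).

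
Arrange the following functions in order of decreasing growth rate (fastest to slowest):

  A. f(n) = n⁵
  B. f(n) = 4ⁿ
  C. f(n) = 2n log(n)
B > A > C

Comparing growth rates:
B = 4ⁿ is O(4ⁿ)
A = n⁵ is O(n⁵)
C = 2n log(n) is O(n log n)

Therefore, the order from fastest to slowest is: B > A > C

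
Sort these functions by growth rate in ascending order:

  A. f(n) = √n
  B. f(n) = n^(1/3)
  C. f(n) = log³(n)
C < B < A

Comparing growth rates:
C = log³(n) is O(log³ n)
B = n^(1/3) is O(n^(1/3))
A = √n is O(√n)

Therefore, the order from slowest to fastest is: C < B < A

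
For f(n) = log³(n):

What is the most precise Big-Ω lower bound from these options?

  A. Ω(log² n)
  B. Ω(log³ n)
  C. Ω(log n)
B

f(n) = log³(n) is Ω(log³ n).
All listed options are valid Big-Ω bounds (lower bounds),
but Ω(log³ n) is the tightest (largest valid bound).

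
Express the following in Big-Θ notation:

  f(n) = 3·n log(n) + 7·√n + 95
Θ(n log n)

Order the terms by growth rate: 95 ≺ 7·√n ≺ 3·n log(n).
The fastest-growing term 3·n log(n) dominates as n → ∞; dropping its constant factor gives Θ(n log n).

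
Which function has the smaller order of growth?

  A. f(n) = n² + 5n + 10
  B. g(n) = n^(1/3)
B

f(n) = n² + 5n + 10 is O(n²), while g(n) = n^(1/3) is O(n^(1/3)).
Since O(n^(1/3)) grows slower than O(n²), g(n) is dominated.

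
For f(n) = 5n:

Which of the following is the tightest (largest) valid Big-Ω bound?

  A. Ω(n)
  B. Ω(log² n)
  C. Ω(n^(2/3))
A

f(n) = 5n is Ω(n).
All listed options are valid Big-Ω bounds (lower bounds),
but Ω(n) is the tightest (largest valid bound).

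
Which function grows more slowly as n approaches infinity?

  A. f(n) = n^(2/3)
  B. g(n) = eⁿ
A

f(n) = n^(2/3) is O(n^(2/3)), while g(n) = eⁿ is O(eⁿ).
Since O(n^(2/3)) grows slower than O(eⁿ), f(n) is dominated.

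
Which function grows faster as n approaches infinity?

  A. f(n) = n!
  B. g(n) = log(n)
A

f(n) = n! is O(n!), while g(n) = log(n) is O(log n).
Since O(n!) grows faster than O(log n), f(n) dominates.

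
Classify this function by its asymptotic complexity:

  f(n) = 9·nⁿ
O(nⁿ)

The dominant term in 9·nⁿ is 9·nⁿ, which is Θ(nⁿ).
Constants are absorbed, so the tightest bound is O(nⁿ).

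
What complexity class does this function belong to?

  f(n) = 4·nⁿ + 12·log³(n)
O(nⁿ)

The dominant term in 4·nⁿ + 12·log³(n) is 4·nⁿ, which is Θ(nⁿ).
Lower-order terms (12·log³(n)) are asymptotically negligible.
Constants are absorbed, so the tightest bound is O(nⁿ).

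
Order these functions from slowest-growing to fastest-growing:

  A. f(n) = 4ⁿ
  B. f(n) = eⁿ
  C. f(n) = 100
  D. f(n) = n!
C < B < A < D

Comparing growth rates:
C = 100 is O(1)
B = eⁿ is O(eⁿ)
A = 4ⁿ is O(4ⁿ)
D = n! is O(n!)

Therefore, the order from slowest to fastest is: C < B < A < D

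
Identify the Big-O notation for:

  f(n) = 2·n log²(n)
O(n log² n)

The dominant term in 2·n log²(n) is 2·n log²(n), which is Θ(n log² n).
Constants are absorbed, so the tightest bound is O(n log² n).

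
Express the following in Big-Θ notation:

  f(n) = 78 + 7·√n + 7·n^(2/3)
Θ(n^(2/3))

Order the terms by growth rate: 78 ≺ 7·√n ≺ 7·n^(2/3).
The fastest-growing term 7·n^(2/3) dominates as n → ∞; dropping its constant factor gives Θ(n^(2/3)).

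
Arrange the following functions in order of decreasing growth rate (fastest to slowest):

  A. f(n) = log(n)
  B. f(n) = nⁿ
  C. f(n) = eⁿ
B > C > A

Comparing growth rates:
B = nⁿ is O(nⁿ)
C = eⁿ is O(eⁿ)
A = log(n) is O(log n)

Therefore, the order from fastest to slowest is: B > C > A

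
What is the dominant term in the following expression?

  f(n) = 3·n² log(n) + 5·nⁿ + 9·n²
5·nⁿ

Looking at each term:
  - 3·n² log(n) is O(n² log n)
  - 5·nⁿ is O(nⁿ)
  - 9·n² is O(n²)

The term 5·nⁿ (O(nⁿ)) grows fastest and dominates all others.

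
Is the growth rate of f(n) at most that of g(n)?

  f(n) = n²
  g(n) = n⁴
True

f(n) = n² is O(n²), and g(n) = n⁴ is O(n⁴).
Since O(n²) ⊆ O(n⁴) (f grows no faster than g), f(n) = O(g(n)) is true.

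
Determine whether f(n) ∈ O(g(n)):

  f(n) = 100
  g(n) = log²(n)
True

f(n) = 100 is O(1), and g(n) = log²(n) is O(log² n).
Since O(1) ⊆ O(log² n) (f grows no faster than g), f(n) = O(g(n)) is true.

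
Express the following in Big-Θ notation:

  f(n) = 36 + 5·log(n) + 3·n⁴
Θ(n⁴)

Order the terms by growth rate: 36 ≺ 5·log(n) ≺ 3·n⁴.
The fastest-growing term 3·n⁴ dominates as n → ∞; dropping its constant factor gives Θ(n⁴).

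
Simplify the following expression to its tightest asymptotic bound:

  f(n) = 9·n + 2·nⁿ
Θ(nⁿ)

Order the terms by growth rate: 9·n ≺ 2·nⁿ.
The fastest-growing term 2·nⁿ dominates as n → ∞; dropping its constant factor gives Θ(nⁿ).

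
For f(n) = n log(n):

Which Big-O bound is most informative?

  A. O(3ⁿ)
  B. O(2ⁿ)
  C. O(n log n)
C

f(n) = n log(n) is O(n log n).
All listed options are valid Big-O bounds (upper bounds),
but O(n log n) is the tightest (smallest valid bound).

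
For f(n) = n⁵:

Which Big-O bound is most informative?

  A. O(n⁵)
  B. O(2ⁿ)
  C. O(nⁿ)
A

f(n) = n⁵ is O(n⁵).
All listed options are valid Big-O bounds (upper bounds),
but O(n⁵) is the tightest (smallest valid bound).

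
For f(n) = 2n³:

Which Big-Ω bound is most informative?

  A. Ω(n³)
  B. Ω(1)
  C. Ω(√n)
A

f(n) = 2n³ is Ω(n³).
All listed options are valid Big-Ω bounds (lower bounds),
but Ω(n³) is the tightest (largest valid bound).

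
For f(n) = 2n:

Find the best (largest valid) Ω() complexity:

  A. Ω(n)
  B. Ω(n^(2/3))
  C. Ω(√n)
A

f(n) = 2n is Ω(n).
All listed options are valid Big-Ω bounds (lower bounds),
but Ω(n) is the tightest (largest valid bound).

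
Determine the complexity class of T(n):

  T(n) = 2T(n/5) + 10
Θ(n^log₅(2))

Master Theorem: a = 2, b = 5, f(n) = 10.
Compute the critical exponent d = log₅(2) = 0.431.
Compare f(n) = Θ(1) against n^d:
  k = 0 < d = 0.431, so f(n) = O(n^(d-ε)) — Case 1.
  The recursion cost dominates: T(n) = Θ(n^d) = Θ(n^log₅(2)).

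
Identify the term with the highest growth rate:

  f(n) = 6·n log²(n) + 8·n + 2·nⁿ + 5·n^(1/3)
2·nⁿ

Looking at each term:
  - 6·n log²(n) is O(n log² n)
  - 8·n is O(n)
  - 2·nⁿ is O(nⁿ)
  - 5·n^(1/3) is O(n^(1/3))

The term 2·nⁿ (O(nⁿ)) grows fastest and dominates all others.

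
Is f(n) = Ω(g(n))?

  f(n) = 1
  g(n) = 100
True

f(n) = 1 and g(n) = 100 are both O(1).
Big-Ω permits equal growth rates (f ≥ c·g for some c > 0), so f(n) = Ω(g(n)) is true.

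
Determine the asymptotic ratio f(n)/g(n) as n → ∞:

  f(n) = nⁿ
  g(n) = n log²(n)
∞

Since nⁿ (O(nⁿ)) grows faster than n log²(n) (O(n log² n)),
the ratio f(n)/g(n) → ∞ as n → ∞.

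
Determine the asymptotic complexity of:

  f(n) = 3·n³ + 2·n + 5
O(n³)

The dominant term in 3·n³ + 2·n + 5 is 3·n³, which is Θ(n³).
Lower-order terms (2·n, 5) are asymptotically negligible.
Constants are absorbed, so the tightest bound is O(n³).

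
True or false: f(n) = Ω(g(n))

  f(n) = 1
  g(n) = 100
True

f(n) = 1 and g(n) = 100 are both O(1).
Big-Ω permits equal growth rates (f ≥ c·g for some c > 0), so f(n) = Ω(g(n)) is true.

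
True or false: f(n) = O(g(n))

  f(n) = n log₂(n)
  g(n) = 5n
False

f(n) = n log₂(n) is O(n log n), and g(n) = 5n is O(n).
Since O(n log n) grows faster than O(n), f(n) = O(g(n)) is false.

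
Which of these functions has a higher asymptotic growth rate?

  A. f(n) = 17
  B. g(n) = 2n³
B

f(n) = 17 is O(1), while g(n) = 2n³ is O(n³).
Since O(n³) grows faster than O(1), g(n) dominates.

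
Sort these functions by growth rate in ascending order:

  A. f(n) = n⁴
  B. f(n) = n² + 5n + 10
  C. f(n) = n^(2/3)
C < B < A

Comparing growth rates:
C = n^(2/3) is O(n^(2/3))
B = n² + 5n + 10 is O(n²)
A = n⁴ is O(n⁴)

Therefore, the order from slowest to fastest is: C < B < A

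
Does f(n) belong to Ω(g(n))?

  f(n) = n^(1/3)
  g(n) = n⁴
False

f(n) = n^(1/3) is O(n^(1/3)), and g(n) = n⁴ is O(n⁴).
Since O(n^(1/3)) grows slower than O(n⁴), f(n) = Ω(g(n)) is false.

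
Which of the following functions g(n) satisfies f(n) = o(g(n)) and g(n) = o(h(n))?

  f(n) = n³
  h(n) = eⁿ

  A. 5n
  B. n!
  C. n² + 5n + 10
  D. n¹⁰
D

We need g(n) with n³ = o(g(n)) and g(n) = o(eⁿ), i.e. O(n³) ≺ g ≺ O(eⁿ).
Check each option:
  A. 5n — O(n) does not grow strictly faster than f(n)
  B. n! — O(n!) does not grow strictly slower than h(n)
  C. n² + 5n + 10 — O(n²) does not grow strictly faster than f(n)
  D. n¹⁰ — O(n¹⁰) is strictly between O(n³) and O(eⁿ) ✓

Only option D (n¹⁰) lies strictly between.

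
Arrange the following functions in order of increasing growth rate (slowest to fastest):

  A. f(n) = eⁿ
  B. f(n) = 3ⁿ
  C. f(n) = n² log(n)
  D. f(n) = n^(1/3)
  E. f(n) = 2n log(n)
D < E < C < A < B

Comparing growth rates:
D = n^(1/3) is O(n^(1/3))
E = 2n log(n) is O(n log n)
C = n² log(n) is O(n² log n)
A = eⁿ is O(eⁿ)
B = 3ⁿ is O(3ⁿ)

Therefore, the order from slowest to fastest is: D < E < C < A < B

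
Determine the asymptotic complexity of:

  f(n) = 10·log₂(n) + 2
O(log n)

The dominant term in 10·log₂(n) + 2 is 10·log₂(n), which is Θ(log n).
Lower-order terms (2) are asymptotically negligible.
Constants are absorbed, so the tightest bound is O(log n).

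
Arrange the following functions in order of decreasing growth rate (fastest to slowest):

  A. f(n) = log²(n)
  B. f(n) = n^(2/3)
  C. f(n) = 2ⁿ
C > B > A

Comparing growth rates:
C = 2ⁿ is O(2ⁿ)
B = n^(2/3) is O(n^(2/3))
A = log²(n) is O(log² n)

Therefore, the order from fastest to slowest is: C > B > A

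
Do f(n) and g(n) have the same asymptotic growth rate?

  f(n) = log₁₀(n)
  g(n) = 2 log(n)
True

f(n) = log₁₀(n) and g(n) = 2 log(n) are both O(log n).
Since they have the same asymptotic growth rate, f(n) = Θ(g(n)) is true.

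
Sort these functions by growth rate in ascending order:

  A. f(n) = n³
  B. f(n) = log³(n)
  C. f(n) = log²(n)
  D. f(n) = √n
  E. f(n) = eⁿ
C < B < D < A < E

Comparing growth rates:
C = log²(n) is O(log² n)
B = log³(n) is O(log³ n)
D = √n is O(√n)
A = n³ is O(n³)
E = eⁿ is O(eⁿ)

Therefore, the order from slowest to fastest is: C < B < D < A < E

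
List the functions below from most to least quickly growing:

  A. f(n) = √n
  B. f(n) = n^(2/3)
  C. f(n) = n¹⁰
C > B > A

Comparing growth rates:
C = n¹⁰ is O(n¹⁰)
B = n^(2/3) is O(n^(2/3))
A = √n is O(√n)

Therefore, the order from fastest to slowest is: C > B > A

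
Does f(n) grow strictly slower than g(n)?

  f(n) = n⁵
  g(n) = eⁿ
True

f(n) = n⁵ is O(n⁵), and g(n) = eⁿ is O(eⁿ).
Since O(n⁵) grows strictly slower than O(eⁿ), f(n) = o(g(n)) is true.
This means lim(n→∞) f(n)/g(n) = 0.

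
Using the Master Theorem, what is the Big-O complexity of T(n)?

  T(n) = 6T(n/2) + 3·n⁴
Θ(n⁴)

Master Theorem: a = 6, b = 2, f(n) = 3·n⁴.
Compute the critical exponent d = log₂(6) = 2.585.
Compare f(n) = Θ(n⁴) against n^d:
  k = 4 > d = 2.585, so f(n) = Ω(n^(d+ε)) — Case 3.
  Regularity: a·(n/b)^4/n^4 = a/b^4 = 6/16 < 1 ✓.
  The top-level work dominates: T(n) = Θ(f(n)) = Θ(n⁴).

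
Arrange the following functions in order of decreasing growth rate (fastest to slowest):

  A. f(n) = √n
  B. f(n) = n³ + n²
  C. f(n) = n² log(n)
B > C > A

Comparing growth rates:
B = n³ + n² is O(n³)
C = n² log(n) is O(n² log n)
A = √n is O(√n)

Therefore, the order from fastest to slowest is: B > C > A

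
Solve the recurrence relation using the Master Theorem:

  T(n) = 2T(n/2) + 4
Θ(n)

Master Theorem: a = 2, b = 2, f(n) = 4.
Compute the critical exponent d = log₂(2) = 1.
Compare f(n) = Θ(1) against n^d:
  k = 0 < d = 1, so f(n) = O(n^(d-ε)) — Case 1.
  The recursion cost dominates: T(n) = Θ(n^d) = Θ(n).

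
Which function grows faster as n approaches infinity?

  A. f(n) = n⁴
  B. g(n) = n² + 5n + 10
A

f(n) = n⁴ is O(n⁴), while g(n) = n² + 5n + 10 is O(n²).
Since O(n⁴) grows faster than O(n²), f(n) dominates.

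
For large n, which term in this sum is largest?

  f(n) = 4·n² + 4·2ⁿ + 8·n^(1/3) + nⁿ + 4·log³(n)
nⁿ

Looking at each term:
  - 4·n² is O(n²)
  - 4·2ⁿ is O(2ⁿ)
  - 8·n^(1/3) is O(n^(1/3))
  - nⁿ is O(nⁿ)
  - 4·log³(n) is O(log³ n)

The term nⁿ (O(nⁿ)) grows fastest and dominates all others.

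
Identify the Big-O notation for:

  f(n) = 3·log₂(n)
O(log n)

The dominant term in 3·log₂(n) is 3·log₂(n), which is Θ(log n).
Constants are absorbed, so the tightest bound is O(log n).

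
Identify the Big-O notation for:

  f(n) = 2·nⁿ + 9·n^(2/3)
O(nⁿ)

The dominant term in 2·nⁿ + 9·n^(2/3) is 2·nⁿ, which is Θ(nⁿ).
Lower-order terms (9·n^(2/3)) are asymptotically negligible.
Constants are absorbed, so the tightest bound is O(nⁿ).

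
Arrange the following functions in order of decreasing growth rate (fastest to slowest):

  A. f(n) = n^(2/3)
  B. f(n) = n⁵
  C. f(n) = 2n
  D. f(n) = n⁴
B > D > C > A

Comparing growth rates:
B = n⁵ is O(n⁵)
D = n⁴ is O(n⁴)
C = 2n is O(n)
A = n^(2/3) is O(n^(2/3))

Therefore, the order from fastest to slowest is: B > D > C > A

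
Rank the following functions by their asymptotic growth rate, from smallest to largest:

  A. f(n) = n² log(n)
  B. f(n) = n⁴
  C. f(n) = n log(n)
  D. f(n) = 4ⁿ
C < A < B < D

Comparing growth rates:
C = n log(n) is O(n log n)
A = n² log(n) is O(n² log n)
B = n⁴ is O(n⁴)
D = 4ⁿ is O(4ⁿ)

Therefore, the order from slowest to fastest is: C < A < B < D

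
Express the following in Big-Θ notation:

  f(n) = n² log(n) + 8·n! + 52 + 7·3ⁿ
Θ(n!)

Order the terms by growth rate: 52 ≺ n² log(n) ≺ 7·3ⁿ ≺ 8·n!.
The fastest-growing term 8·n! dominates as n → ∞; dropping its constant factor gives Θ(n!).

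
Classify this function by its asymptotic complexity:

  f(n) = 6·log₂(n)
O(log n)

The dominant term in 6·log₂(n) is 6·log₂(n), which is Θ(log n).
Constants are absorbed, so the tightest bound is O(log n).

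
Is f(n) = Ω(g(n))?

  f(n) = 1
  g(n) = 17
True

f(n) = 1 and g(n) = 17 are both O(1).
Big-Ω permits equal growth rates (f ≥ c·g for some c > 0), so f(n) = Ω(g(n)) is true.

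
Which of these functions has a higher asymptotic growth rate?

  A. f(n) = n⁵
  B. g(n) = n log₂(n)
A

f(n) = n⁵ is O(n⁵), while g(n) = n log₂(n) is O(n log n).
Since O(n⁵) grows faster than O(n log n), f(n) dominates.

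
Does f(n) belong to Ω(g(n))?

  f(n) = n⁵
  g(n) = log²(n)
True

f(n) = n⁵ is O(n⁵), and g(n) = log²(n) is O(log² n).
Since O(n⁵) grows at least as fast as O(log² n), f(n) = Ω(g(n)) is true.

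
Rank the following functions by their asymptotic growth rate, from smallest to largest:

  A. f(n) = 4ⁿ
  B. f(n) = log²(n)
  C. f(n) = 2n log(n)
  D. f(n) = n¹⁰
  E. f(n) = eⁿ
B < C < D < E < A

Comparing growth rates:
B = log²(n) is O(log² n)
C = 2n log(n) is O(n log n)
D = n¹⁰ is O(n¹⁰)
E = eⁿ is O(eⁿ)
A = 4ⁿ is O(4ⁿ)

Therefore, the order from slowest to fastest is: B < C < D < E < A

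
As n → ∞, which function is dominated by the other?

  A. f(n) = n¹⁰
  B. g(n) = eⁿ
A

f(n) = n¹⁰ is O(n¹⁰), while g(n) = eⁿ is O(eⁿ).
Since O(n¹⁰) grows slower than O(eⁿ), f(n) is dominated.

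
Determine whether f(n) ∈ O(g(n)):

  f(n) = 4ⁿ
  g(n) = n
False

f(n) = 4ⁿ is O(4ⁿ), and g(n) = n is O(n).
Since O(4ⁿ) grows faster than O(n), f(n) = O(g(n)) is false.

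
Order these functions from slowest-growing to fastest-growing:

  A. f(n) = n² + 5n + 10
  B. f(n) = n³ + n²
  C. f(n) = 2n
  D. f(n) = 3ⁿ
C < A < B < D

Comparing growth rates:
C = 2n is O(n)
A = n² + 5n + 10 is O(n²)
B = n³ + n² is O(n³)
D = 3ⁿ is O(3ⁿ)

Therefore, the order from slowest to fastest is: C < A < B < D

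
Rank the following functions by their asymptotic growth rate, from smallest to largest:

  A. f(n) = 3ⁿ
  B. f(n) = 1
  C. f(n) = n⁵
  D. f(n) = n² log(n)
B < D < C < A

Comparing growth rates:
B = 1 is O(1)
D = n² log(n) is O(n² log n)
C = n⁵ is O(n⁵)
A = 3ⁿ is O(3ⁿ)

Therefore, the order from slowest to fastest is: B < D < C < A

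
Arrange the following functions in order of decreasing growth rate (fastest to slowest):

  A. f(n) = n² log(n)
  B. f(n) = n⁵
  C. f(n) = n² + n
B > A > C

Comparing growth rates:
B = n⁵ is O(n⁵)
A = n² log(n) is O(n² log n)
C = n² + n is O(n²)

Therefore, the order from fastest to slowest is: B > A > C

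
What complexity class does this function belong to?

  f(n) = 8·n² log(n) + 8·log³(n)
O(n² log n)

The dominant term in 8·n² log(n) + 8·log³(n) is 8·n² log(n), which is Θ(n² log n).
Lower-order terms (8·log³(n)) are asymptotically negligible.
Constants are absorbed, so the tightest bound is O(n² log n).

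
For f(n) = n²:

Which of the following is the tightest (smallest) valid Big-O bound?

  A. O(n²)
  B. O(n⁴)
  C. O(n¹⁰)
A

f(n) = n² is O(n²).
All listed options are valid Big-O bounds (upper bounds),
but O(n²) is the tightest (smallest valid bound).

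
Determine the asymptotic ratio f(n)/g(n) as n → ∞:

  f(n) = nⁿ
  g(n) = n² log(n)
∞

Since nⁿ (O(nⁿ)) grows faster than n² log(n) (O(n² log n)),
the ratio f(n)/g(n) → ∞ as n → ∞.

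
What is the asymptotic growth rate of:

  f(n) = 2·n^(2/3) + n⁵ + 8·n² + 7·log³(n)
Θ(n⁵)

Order the terms by growth rate: 7·log³(n) ≺ 2·n^(2/3) ≺ 8·n² ≺ n⁵.
The fastest-growing term n⁵ dominates as n → ∞; dropping its constant factor gives Θ(n⁵).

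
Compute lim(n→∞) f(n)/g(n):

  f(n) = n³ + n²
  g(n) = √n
∞

Since n³ + n² (O(n³)) grows faster than √n (O(√n)),
the ratio f(n)/g(n) → ∞ as n → ∞.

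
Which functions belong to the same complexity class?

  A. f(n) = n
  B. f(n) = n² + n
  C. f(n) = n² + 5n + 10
B and C

Examining each function:
  A. n is O(n)
  B. n² + n is O(n²)
  C. n² + 5n + 10 is O(n²)

Functions B and C both have the same complexity class.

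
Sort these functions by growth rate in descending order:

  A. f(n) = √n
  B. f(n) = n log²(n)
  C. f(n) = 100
B > A > C

Comparing growth rates:
B = n log²(n) is O(n log² n)
A = √n is O(√n)
C = 100 is O(1)

Therefore, the order from fastest to slowest is: B > A > C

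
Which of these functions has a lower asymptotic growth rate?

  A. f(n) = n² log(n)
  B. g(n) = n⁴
A

f(n) = n² log(n) is O(n² log n), while g(n) = n⁴ is O(n⁴).
Since O(n² log n) grows slower than O(n⁴), f(n) is dominated.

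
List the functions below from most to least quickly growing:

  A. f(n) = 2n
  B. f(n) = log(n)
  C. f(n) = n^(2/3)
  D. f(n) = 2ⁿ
D > A > C > B

Comparing growth rates:
D = 2ⁿ is O(2ⁿ)
A = 2n is O(n)
C = n^(2/3) is O(n^(2/3))
B = log(n) is O(log n)

Therefore, the order from fastest to slowest is: D > A > C > B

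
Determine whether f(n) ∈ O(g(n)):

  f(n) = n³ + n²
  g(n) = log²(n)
False

f(n) = n³ + n² is O(n³), and g(n) = log²(n) is O(log² n).
Since O(n³) grows faster than O(log² n), f(n) = O(g(n)) is false.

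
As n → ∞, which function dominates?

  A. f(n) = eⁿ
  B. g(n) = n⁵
A

f(n) = eⁿ is O(eⁿ), while g(n) = n⁵ is O(n⁵).
Since O(eⁿ) grows faster than O(n⁵), f(n) dominates.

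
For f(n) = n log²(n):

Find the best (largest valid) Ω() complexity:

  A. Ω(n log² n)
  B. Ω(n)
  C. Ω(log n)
A

f(n) = n log²(n) is Ω(n log² n).
All listed options are valid Big-Ω bounds (lower bounds),
but Ω(n log² n) is the tightest (largest valid bound).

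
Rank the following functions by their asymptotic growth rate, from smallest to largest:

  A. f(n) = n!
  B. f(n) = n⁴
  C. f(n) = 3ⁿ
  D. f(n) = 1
D < B < C < A

Comparing growth rates:
D = 1 is O(1)
B = n⁴ is O(n⁴)
C = 3ⁿ is O(3ⁿ)
A = n! is O(n!)

Therefore, the order from slowest to fastest is: D < B < C < A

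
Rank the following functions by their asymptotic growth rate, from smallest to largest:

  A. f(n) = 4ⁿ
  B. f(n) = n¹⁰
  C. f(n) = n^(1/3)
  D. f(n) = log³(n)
D < C < B < A

Comparing growth rates:
D = log³(n) is O(log³ n)
C = n^(1/3) is O(n^(1/3))
B = n¹⁰ is O(n¹⁰)
A = 4ⁿ is O(4ⁿ)

Therefore, the order from slowest to fastest is: D < C < B < A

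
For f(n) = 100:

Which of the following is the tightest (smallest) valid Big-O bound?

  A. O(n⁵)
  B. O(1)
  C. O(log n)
B

f(n) = 100 is O(1).
All listed options are valid Big-O bounds (upper bounds),
but O(1) is the tightest (smallest valid bound).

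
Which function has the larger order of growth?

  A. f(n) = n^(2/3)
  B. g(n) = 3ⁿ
B

f(n) = n^(2/3) is O(n^(2/3)), while g(n) = 3ⁿ is O(3ⁿ).
Since O(3ⁿ) grows faster than O(n^(2/3)), g(n) dominates.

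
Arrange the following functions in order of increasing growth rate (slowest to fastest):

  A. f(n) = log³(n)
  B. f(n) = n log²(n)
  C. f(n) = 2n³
A < B < C

Comparing growth rates:
A = log³(n) is O(log³ n)
B = n log²(n) is O(n log² n)
C = 2n³ is O(n³)

Therefore, the order from slowest to fastest is: A < B < C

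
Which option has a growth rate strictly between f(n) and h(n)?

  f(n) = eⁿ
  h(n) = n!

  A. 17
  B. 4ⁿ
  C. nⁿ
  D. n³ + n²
B

We need g(n) with eⁿ = o(g(n)) and g(n) = o(n!), i.e. O(eⁿ) ≺ g ≺ O(n!).
Check each option:
  A. 17 — O(1) does not grow strictly faster than f(n)
  B. 4ⁿ — O(4ⁿ) is strictly between O(eⁿ) and O(n!) ✓
  C. nⁿ — O(nⁿ) does not grow strictly slower than h(n)
  D. n³ + n² — O(n³) does not grow strictly faster than f(n)

Only option B (4ⁿ) lies strictly between.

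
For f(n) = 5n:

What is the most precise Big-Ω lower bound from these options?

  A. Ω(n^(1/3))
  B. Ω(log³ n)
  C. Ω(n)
C

f(n) = 5n is Ω(n).
All listed options are valid Big-Ω bounds (lower bounds),
but Ω(n) is the tightest (largest valid bound).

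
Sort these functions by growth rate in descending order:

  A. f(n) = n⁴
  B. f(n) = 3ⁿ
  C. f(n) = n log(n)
B > A > C

Comparing growth rates:
B = 3ⁿ is O(3ⁿ)
A = n⁴ is O(n⁴)
C = n log(n) is O(n log n)

Therefore, the order from fastest to slowest is: B > A > C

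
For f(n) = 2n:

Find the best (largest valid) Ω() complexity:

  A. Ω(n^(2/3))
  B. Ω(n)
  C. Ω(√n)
B

f(n) = 2n is Ω(n).
All listed options are valid Big-Ω bounds (lower bounds),
but Ω(n) is the tightest (largest valid bound).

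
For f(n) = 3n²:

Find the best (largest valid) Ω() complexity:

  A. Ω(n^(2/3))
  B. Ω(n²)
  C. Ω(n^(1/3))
B

f(n) = 3n² is Ω(n²).
All listed options are valid Big-Ω bounds (lower bounds),
but Ω(n²) is the tightest (largest valid bound).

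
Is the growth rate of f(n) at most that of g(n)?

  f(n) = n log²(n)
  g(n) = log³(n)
False

f(n) = n log²(n) is O(n log² n), and g(n) = log³(n) is O(log³ n).
Since O(n log² n) grows faster than O(log³ n), f(n) = O(g(n)) is false.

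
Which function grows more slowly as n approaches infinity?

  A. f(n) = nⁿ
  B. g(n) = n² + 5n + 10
B

f(n) = nⁿ is O(nⁿ), while g(n) = n² + 5n + 10 is O(n²).
Since O(n²) grows slower than O(nⁿ), g(n) is dominated.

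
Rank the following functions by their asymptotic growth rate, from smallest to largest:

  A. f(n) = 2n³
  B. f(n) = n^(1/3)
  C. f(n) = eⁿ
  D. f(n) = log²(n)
D < B < A < C

Comparing growth rates:
D = log²(n) is O(log² n)
B = n^(1/3) is O(n^(1/3))
A = 2n³ is O(n³)
C = eⁿ is O(eⁿ)

Therefore, the order from slowest to fastest is: D < B < A < C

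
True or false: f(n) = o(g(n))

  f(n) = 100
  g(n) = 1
False

f(n) = 100 is O(1), and g(n) = 1 is O(1).
Since they have the same growth rate, f(n) = o(g(n)) is false.
(f = o(g) requires f to grow strictly slower, not equal.)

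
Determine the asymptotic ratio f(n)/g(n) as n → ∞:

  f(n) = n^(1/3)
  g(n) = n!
0

Since n^(1/3) (O(n^(1/3))) grows slower than n! (O(n!)),
the ratio f(n)/g(n) → 0 as n → ∞.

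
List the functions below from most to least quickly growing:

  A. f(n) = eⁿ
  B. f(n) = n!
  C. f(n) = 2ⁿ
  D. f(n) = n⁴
B > A > C > D

Comparing growth rates:
B = n! is O(n!)
A = eⁿ is O(eⁿ)
C = 2ⁿ is O(2ⁿ)
D = n⁴ is O(n⁴)

Therefore, the order from fastest to slowest is: B > A > C > D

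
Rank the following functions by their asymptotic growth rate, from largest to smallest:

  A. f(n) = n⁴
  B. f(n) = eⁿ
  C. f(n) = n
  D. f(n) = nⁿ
D > B > A > C

Comparing growth rates:
D = nⁿ is O(nⁿ)
B = eⁿ is O(eⁿ)
A = n⁴ is O(n⁴)
C = n is O(n)

Therefore, the order from fastest to slowest is: D > B > A > C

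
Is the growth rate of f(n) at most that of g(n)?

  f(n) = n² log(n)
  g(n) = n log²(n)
False

f(n) = n² log(n) is O(n² log n), and g(n) = n log²(n) is O(n log² n).
Since O(n² log n) grows faster than O(n log² n), f(n) = O(g(n)) is false.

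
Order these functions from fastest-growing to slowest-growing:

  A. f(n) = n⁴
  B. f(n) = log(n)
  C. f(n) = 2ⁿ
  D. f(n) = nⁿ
D > C > A > B

Comparing growth rates:
D = nⁿ is O(nⁿ)
C = 2ⁿ is O(2ⁿ)
A = n⁴ is O(n⁴)
B = log(n) is O(log n)

Therefore, the order from fastest to slowest is: D > C > A > B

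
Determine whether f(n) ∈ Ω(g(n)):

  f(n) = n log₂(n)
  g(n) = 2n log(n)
True

f(n) = n log₂(n) and g(n) = 2n log(n) are both O(n log n).
Big-Ω permits equal growth rates (f ≥ c·g for some c > 0), so f(n) = Ω(g(n)) is true.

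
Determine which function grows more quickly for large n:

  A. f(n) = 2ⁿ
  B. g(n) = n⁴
A

f(n) = 2ⁿ is O(2ⁿ), while g(n) = n⁴ is O(n⁴).
Since O(2ⁿ) grows faster than O(n⁴), f(n) dominates.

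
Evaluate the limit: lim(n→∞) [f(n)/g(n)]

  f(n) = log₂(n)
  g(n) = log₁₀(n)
1 + log(5)/log(2)

Since log₂(n) and log₁₀(n) have the same growth rate (O(log n)),
the ratio converges to a constant: 1 + log(5)/log(2).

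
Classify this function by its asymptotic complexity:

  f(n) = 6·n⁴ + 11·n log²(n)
O(n⁴)

The dominant term in 6·n⁴ + 11·n log²(n) is 6·n⁴, which is Θ(n⁴).
Lower-order terms (11·n log²(n)) are asymptotically negligible.
Constants are absorbed, so the tightest bound is O(n⁴).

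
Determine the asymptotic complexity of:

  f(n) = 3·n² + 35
O(n²)

The dominant term in 3·n² + 35 is 3·n², which is Θ(n²).
Lower-order terms (35) are asymptotically negligible.
Constants are absorbed, so the tightest bound is O(n²).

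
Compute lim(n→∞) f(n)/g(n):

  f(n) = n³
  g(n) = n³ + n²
1

Since n³ and n³ + n² have the same growth rate (O(n³)),
the ratio converges to a constant: 1.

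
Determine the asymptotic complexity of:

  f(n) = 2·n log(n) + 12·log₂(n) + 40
O(n log n)

The dominant term in 2·n log(n) + 12·log₂(n) + 40 is 2·n log(n), which is Θ(n log n).
Lower-order terms (12·log₂(n), 40) are asymptotically negligible.
Constants are absorbed, so the tightest bound is O(n log n).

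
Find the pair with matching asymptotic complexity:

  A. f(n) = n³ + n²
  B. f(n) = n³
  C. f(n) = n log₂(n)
A and B

Examining each function:
  A. n³ + n² is O(n³)
  B. n³ is O(n³)
  C. n log₂(n) is O(n log n)

Functions A and B both have the same complexity class.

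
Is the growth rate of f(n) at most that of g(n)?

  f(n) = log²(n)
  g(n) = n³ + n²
True

f(n) = log²(n) is O(log² n), and g(n) = n³ + n² is O(n³).
Since O(log² n) ⊆ O(n³) (f grows no faster than g), f(n) = O(g(n)) is true.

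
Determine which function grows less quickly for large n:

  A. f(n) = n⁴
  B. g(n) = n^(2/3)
B

f(n) = n⁴ is O(n⁴), while g(n) = n^(2/3) is O(n^(2/3)).
Since O(n^(2/3)) grows slower than O(n⁴), g(n) is dominated.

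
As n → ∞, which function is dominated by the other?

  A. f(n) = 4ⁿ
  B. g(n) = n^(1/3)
B

f(n) = 4ⁿ is O(4ⁿ), while g(n) = n^(1/3) is O(n^(1/3)).
Since O(n^(1/3)) grows slower than O(4ⁿ), g(n) is dominated.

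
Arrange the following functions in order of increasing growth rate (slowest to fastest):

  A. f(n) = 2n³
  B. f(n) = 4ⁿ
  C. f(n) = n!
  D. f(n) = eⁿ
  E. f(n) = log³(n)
E < A < D < B < C

Comparing growth rates:
E = log³(n) is O(log³ n)
A = 2n³ is O(n³)
D = eⁿ is O(eⁿ)
B = 4ⁿ is O(4ⁿ)
C = n! is O(n!)

Therefore, the order from slowest to fastest is: E < A < D < B < C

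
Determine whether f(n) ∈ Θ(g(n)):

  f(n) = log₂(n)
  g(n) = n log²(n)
False

f(n) = log₂(n) is O(log n), and g(n) = n log²(n) is O(n log² n).
Since they have different growth rates, f(n) = Θ(g(n)) is false.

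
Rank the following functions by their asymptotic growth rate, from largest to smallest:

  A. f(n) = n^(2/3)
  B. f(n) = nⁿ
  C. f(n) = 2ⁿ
B > C > A

Comparing growth rates:
B = nⁿ is O(nⁿ)
C = 2ⁿ is O(2ⁿ)
A = n^(2/3) is O(n^(2/3))

Therefore, the order from fastest to slowest is: B > C > A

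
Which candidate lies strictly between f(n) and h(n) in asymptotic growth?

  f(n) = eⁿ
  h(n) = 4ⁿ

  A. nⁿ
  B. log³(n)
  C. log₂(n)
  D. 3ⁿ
D

We need g(n) with eⁿ = o(g(n)) and g(n) = o(4ⁿ), i.e. O(eⁿ) ≺ g ≺ O(4ⁿ).
Check each option:
  A. nⁿ — O(nⁿ) does not grow strictly slower than h(n)
  B. log³(n) — O(log³ n) does not grow strictly faster than f(n)
  C. log₂(n) — O(log n) does not grow strictly faster than f(n)
  D. 3ⁿ — O(3ⁿ) is strictly between O(eⁿ) and O(4ⁿ) ✓

Only option D (3ⁿ) lies strictly between.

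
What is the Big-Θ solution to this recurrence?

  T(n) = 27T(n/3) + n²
Θ(n³)

Master Theorem: a = 27, b = 3, f(n) = n².
Compute the critical exponent d = log₃(27) = 3.
Compare f(n) = Θ(n²) against n^d:
  k = 2 < d = 3, so f(n) = O(n^(d-ε)) — Case 1.
  The recursion cost dominates: T(n) = Θ(n^d) = Θ(n³).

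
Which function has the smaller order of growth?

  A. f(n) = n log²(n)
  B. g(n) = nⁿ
A

f(n) = n log²(n) is O(n log² n), while g(n) = nⁿ is O(nⁿ).
Since O(n log² n) grows slower than O(nⁿ), f(n) is dominated.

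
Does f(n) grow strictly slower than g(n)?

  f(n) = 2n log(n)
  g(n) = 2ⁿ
True

f(n) = 2n log(n) is O(n log n), and g(n) = 2ⁿ is O(2ⁿ).
Since O(n log n) grows strictly slower than O(2ⁿ), f(n) = o(g(n)) is true.
This means lim(n→∞) f(n)/g(n) = 0.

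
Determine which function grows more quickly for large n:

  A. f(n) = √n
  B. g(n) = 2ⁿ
B

f(n) = √n is O(√n), while g(n) = 2ⁿ is O(2ⁿ).
Since O(2ⁿ) grows faster than O(√n), g(n) dominates.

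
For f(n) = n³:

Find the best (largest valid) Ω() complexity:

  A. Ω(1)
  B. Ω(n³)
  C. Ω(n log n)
B

f(n) = n³ is Ω(n³).
All listed options are valid Big-Ω bounds (lower bounds),
but Ω(n³) is the tightest (largest valid bound).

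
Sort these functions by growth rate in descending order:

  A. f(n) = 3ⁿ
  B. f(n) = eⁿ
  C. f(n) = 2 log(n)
A > B > C

Comparing growth rates:
A = 3ⁿ is O(3ⁿ)
B = eⁿ is O(eⁿ)
C = 2 log(n) is O(log n)

Therefore, the order from fastest to slowest is: A > B > C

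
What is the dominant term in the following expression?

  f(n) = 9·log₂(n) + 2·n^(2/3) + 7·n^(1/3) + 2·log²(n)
2·n^(2/3)

Looking at each term:
  - 9·log₂(n) is O(log n)
  - 2·n^(2/3) is O(n^(2/3))
  - 7·n^(1/3) is O(n^(1/3))
  - 2·log²(n) is O(log² n)

The term 2·n^(2/3) (O(n^(2/3))) grows fastest and dominates all others.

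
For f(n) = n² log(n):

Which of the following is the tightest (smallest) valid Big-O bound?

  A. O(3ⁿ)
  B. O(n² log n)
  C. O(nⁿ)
B

f(n) = n² log(n) is O(n² log n).
All listed options are valid Big-O bounds (upper bounds),
but O(n² log n) is the tightest (smallest valid bound).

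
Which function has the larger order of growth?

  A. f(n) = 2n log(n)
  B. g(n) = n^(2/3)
A

f(n) = 2n log(n) is O(n log n), while g(n) = n^(2/3) is O(n^(2/3)).
Since O(n log n) grows faster than O(n^(2/3)), f(n) dominates.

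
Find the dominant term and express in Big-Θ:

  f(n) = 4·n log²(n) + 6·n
Θ(n log² n)

Order the terms by growth rate: 6·n ≺ 4·n log²(n).
The fastest-growing term 4·n log²(n) dominates as n → ∞; dropping its constant factor gives Θ(n log² n).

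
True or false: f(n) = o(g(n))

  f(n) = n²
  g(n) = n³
True

f(n) = n² is O(n²), and g(n) = n³ is O(n³).
Since O(n²) grows strictly slower than O(n³), f(n) = o(g(n)) is true.
This means lim(n→∞) f(n)/g(n) = 0.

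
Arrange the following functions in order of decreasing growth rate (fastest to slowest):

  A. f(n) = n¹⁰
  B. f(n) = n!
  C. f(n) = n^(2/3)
B > A > C

Comparing growth rates:
B = n! is O(n!)
A = n¹⁰ is O(n¹⁰)
C = n^(2/3) is O(n^(2/3))

Therefore, the order from fastest to slowest is: B > A > C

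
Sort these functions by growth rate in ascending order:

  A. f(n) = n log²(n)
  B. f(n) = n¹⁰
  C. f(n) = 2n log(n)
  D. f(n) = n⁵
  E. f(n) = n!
C < A < D < B < E

Comparing growth rates:
C = 2n log(n) is O(n log n)
A = n log²(n) is O(n log² n)
D = n⁵ is O(n⁵)
B = n¹⁰ is O(n¹⁰)
E = n! is O(n!)

Therefore, the order from slowest to fastest is: C < A < D < B < E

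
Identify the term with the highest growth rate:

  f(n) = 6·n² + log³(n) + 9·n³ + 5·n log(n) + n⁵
n⁵

Looking at each term:
  - 6·n² is O(n²)
  - log³(n) is O(log³ n)
  - 9·n³ is O(n³)
  - 5·n log(n) is O(n log n)
  - n⁵ is O(n⁵)

The term n⁵ (O(n⁵)) grows fastest and dominates all others.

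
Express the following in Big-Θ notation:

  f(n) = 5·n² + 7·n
Θ(n²)

Order the terms by growth rate: 7·n ≺ 5·n².
The fastest-growing term 5·n² dominates as n → ∞; dropping its constant factor gives Θ(n²).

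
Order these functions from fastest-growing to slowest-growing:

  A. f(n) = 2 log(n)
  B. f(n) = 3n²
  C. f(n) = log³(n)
B > C > A

Comparing growth rates:
B = 3n² is O(n²)
C = log³(n) is O(log³ n)
A = 2 log(n) is O(log n)

Therefore, the order from fastest to slowest is: B > C > A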